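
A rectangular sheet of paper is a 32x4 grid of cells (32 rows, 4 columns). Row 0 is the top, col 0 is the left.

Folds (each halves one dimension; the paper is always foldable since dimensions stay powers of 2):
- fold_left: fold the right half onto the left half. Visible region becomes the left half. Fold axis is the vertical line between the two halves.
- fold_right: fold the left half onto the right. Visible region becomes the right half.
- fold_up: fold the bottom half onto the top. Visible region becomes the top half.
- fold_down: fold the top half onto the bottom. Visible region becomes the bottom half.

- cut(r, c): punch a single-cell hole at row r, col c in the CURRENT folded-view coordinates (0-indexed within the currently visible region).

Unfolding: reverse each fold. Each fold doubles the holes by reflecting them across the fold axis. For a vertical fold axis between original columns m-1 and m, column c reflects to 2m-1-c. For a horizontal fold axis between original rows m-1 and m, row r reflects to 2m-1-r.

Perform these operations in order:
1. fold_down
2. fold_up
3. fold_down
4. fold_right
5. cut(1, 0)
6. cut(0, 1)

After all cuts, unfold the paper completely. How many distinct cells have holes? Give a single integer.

Answer: 32

Derivation:
Op 1 fold_down: fold axis h@16; visible region now rows[16,32) x cols[0,4) = 16x4
Op 2 fold_up: fold axis h@24; visible region now rows[16,24) x cols[0,4) = 8x4
Op 3 fold_down: fold axis h@20; visible region now rows[20,24) x cols[0,4) = 4x4
Op 4 fold_right: fold axis v@2; visible region now rows[20,24) x cols[2,4) = 4x2
Op 5 cut(1, 0): punch at orig (21,2); cuts so far [(21, 2)]; region rows[20,24) x cols[2,4) = 4x2
Op 6 cut(0, 1): punch at orig (20,3); cuts so far [(20, 3), (21, 2)]; region rows[20,24) x cols[2,4) = 4x2
Unfold 1 (reflect across v@2): 4 holes -> [(20, 0), (20, 3), (21, 1), (21, 2)]
Unfold 2 (reflect across h@20): 8 holes -> [(18, 1), (18, 2), (19, 0), (19, 3), (20, 0), (20, 3), (21, 1), (21, 2)]
Unfold 3 (reflect across h@24): 16 holes -> [(18, 1), (18, 2), (19, 0), (19, 3), (20, 0), (20, 3), (21, 1), (21, 2), (26, 1), (26, 2), (27, 0), (27, 3), (28, 0), (28, 3), (29, 1), (29, 2)]
Unfold 4 (reflect across h@16): 32 holes -> [(2, 1), (2, 2), (3, 0), (3, 3), (4, 0), (4, 3), (5, 1), (5, 2), (10, 1), (10, 2), (11, 0), (11, 3), (12, 0), (12, 3), (13, 1), (13, 2), (18, 1), (18, 2), (19, 0), (19, 3), (20, 0), (20, 3), (21, 1), (21, 2), (26, 1), (26, 2), (27, 0), (27, 3), (28, 0), (28, 3), (29, 1), (29, 2)]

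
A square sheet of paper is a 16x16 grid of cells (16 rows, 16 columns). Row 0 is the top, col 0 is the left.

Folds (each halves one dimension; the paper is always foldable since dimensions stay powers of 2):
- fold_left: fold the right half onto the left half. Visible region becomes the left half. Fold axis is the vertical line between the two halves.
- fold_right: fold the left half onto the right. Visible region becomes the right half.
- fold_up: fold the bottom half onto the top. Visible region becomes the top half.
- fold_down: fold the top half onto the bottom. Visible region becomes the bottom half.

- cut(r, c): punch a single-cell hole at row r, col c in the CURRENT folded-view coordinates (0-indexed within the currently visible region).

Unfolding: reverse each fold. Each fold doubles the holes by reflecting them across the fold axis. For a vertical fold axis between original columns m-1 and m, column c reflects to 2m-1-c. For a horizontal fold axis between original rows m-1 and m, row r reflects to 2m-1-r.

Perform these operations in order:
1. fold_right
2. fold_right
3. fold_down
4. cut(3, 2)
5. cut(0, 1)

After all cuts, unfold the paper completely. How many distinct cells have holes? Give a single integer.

Op 1 fold_right: fold axis v@8; visible region now rows[0,16) x cols[8,16) = 16x8
Op 2 fold_right: fold axis v@12; visible region now rows[0,16) x cols[12,16) = 16x4
Op 3 fold_down: fold axis h@8; visible region now rows[8,16) x cols[12,16) = 8x4
Op 4 cut(3, 2): punch at orig (11,14); cuts so far [(11, 14)]; region rows[8,16) x cols[12,16) = 8x4
Op 5 cut(0, 1): punch at orig (8,13); cuts so far [(8, 13), (11, 14)]; region rows[8,16) x cols[12,16) = 8x4
Unfold 1 (reflect across h@8): 4 holes -> [(4, 14), (7, 13), (8, 13), (11, 14)]
Unfold 2 (reflect across v@12): 8 holes -> [(4, 9), (4, 14), (7, 10), (7, 13), (8, 10), (8, 13), (11, 9), (11, 14)]
Unfold 3 (reflect across v@8): 16 holes -> [(4, 1), (4, 6), (4, 9), (4, 14), (7, 2), (7, 5), (7, 10), (7, 13), (8, 2), (8, 5), (8, 10), (8, 13), (11, 1), (11, 6), (11, 9), (11, 14)]

Answer: 16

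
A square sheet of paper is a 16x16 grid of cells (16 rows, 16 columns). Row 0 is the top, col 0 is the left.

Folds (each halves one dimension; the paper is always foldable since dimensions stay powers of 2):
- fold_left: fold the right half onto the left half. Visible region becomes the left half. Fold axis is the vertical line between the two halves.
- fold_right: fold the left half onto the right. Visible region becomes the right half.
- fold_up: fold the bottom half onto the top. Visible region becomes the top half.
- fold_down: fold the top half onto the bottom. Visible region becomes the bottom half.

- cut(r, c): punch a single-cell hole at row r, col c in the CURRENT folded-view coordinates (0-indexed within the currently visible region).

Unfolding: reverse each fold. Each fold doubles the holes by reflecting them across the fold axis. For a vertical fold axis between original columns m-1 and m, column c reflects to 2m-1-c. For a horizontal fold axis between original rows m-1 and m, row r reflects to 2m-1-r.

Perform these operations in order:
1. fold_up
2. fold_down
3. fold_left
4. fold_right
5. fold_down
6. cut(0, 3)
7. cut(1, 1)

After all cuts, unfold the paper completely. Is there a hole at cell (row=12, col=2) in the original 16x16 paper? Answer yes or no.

Answer: yes

Derivation:
Op 1 fold_up: fold axis h@8; visible region now rows[0,8) x cols[0,16) = 8x16
Op 2 fold_down: fold axis h@4; visible region now rows[4,8) x cols[0,16) = 4x16
Op 3 fold_left: fold axis v@8; visible region now rows[4,8) x cols[0,8) = 4x8
Op 4 fold_right: fold axis v@4; visible region now rows[4,8) x cols[4,8) = 4x4
Op 5 fold_down: fold axis h@6; visible region now rows[6,8) x cols[4,8) = 2x4
Op 6 cut(0, 3): punch at orig (6,7); cuts so far [(6, 7)]; region rows[6,8) x cols[4,8) = 2x4
Op 7 cut(1, 1): punch at orig (7,5); cuts so far [(6, 7), (7, 5)]; region rows[6,8) x cols[4,8) = 2x4
Unfold 1 (reflect across h@6): 4 holes -> [(4, 5), (5, 7), (6, 7), (7, 5)]
Unfold 2 (reflect across v@4): 8 holes -> [(4, 2), (4, 5), (5, 0), (5, 7), (6, 0), (6, 7), (7, 2), (7, 5)]
Unfold 3 (reflect across v@8): 16 holes -> [(4, 2), (4, 5), (4, 10), (4, 13), (5, 0), (5, 7), (5, 8), (5, 15), (6, 0), (6, 7), (6, 8), (6, 15), (7, 2), (7, 5), (7, 10), (7, 13)]
Unfold 4 (reflect across h@4): 32 holes -> [(0, 2), (0, 5), (0, 10), (0, 13), (1, 0), (1, 7), (1, 8), (1, 15), (2, 0), (2, 7), (2, 8), (2, 15), (3, 2), (3, 5), (3, 10), (3, 13), (4, 2), (4, 5), (4, 10), (4, 13), (5, 0), (5, 7), (5, 8), (5, 15), (6, 0), (6, 7), (6, 8), (6, 15), (7, 2), (7, 5), (7, 10), (7, 13)]
Unfold 5 (reflect across h@8): 64 holes -> [(0, 2), (0, 5), (0, 10), (0, 13), (1, 0), (1, 7), (1, 8), (1, 15), (2, 0), (2, 7), (2, 8), (2, 15), (3, 2), (3, 5), (3, 10), (3, 13), (4, 2), (4, 5), (4, 10), (4, 13), (5, 0), (5, 7), (5, 8), (5, 15), (6, 0), (6, 7), (6, 8), (6, 15), (7, 2), (7, 5), (7, 10), (7, 13), (8, 2), (8, 5), (8, 10), (8, 13), (9, 0), (9, 7), (9, 8), (9, 15), (10, 0), (10, 7), (10, 8), (10, 15), (11, 2), (11, 5), (11, 10), (11, 13), (12, 2), (12, 5), (12, 10), (12, 13), (13, 0), (13, 7), (13, 8), (13, 15), (14, 0), (14, 7), (14, 8), (14, 15), (15, 2), (15, 5), (15, 10), (15, 13)]
Holes: [(0, 2), (0, 5), (0, 10), (0, 13), (1, 0), (1, 7), (1, 8), (1, 15), (2, 0), (2, 7), (2, 8), (2, 15), (3, 2), (3, 5), (3, 10), (3, 13), (4, 2), (4, 5), (4, 10), (4, 13), (5, 0), (5, 7), (5, 8), (5, 15), (6, 0), (6, 7), (6, 8), (6, 15), (7, 2), (7, 5), (7, 10), (7, 13), (8, 2), (8, 5), (8, 10), (8, 13), (9, 0), (9, 7), (9, 8), (9, 15), (10, 0), (10, 7), (10, 8), (10, 15), (11, 2), (11, 5), (11, 10), (11, 13), (12, 2), (12, 5), (12, 10), (12, 13), (13, 0), (13, 7), (13, 8), (13, 15), (14, 0), (14, 7), (14, 8), (14, 15), (15, 2), (15, 5), (15, 10), (15, 13)]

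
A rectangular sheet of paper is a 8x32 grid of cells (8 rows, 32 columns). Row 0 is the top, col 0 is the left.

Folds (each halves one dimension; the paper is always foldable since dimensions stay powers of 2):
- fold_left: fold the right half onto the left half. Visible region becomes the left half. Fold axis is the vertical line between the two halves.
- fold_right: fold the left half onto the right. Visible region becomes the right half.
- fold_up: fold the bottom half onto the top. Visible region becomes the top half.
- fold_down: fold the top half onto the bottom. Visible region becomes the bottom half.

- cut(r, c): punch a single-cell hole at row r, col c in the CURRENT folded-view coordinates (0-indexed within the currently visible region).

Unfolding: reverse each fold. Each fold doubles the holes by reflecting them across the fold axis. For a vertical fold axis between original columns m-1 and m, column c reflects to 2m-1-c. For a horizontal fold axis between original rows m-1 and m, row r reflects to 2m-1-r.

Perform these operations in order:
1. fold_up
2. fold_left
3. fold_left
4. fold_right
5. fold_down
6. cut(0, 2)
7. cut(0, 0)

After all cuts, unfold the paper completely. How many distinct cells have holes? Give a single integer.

Answer: 64

Derivation:
Op 1 fold_up: fold axis h@4; visible region now rows[0,4) x cols[0,32) = 4x32
Op 2 fold_left: fold axis v@16; visible region now rows[0,4) x cols[0,16) = 4x16
Op 3 fold_left: fold axis v@8; visible region now rows[0,4) x cols[0,8) = 4x8
Op 4 fold_right: fold axis v@4; visible region now rows[0,4) x cols[4,8) = 4x4
Op 5 fold_down: fold axis h@2; visible region now rows[2,4) x cols[4,8) = 2x4
Op 6 cut(0, 2): punch at orig (2,6); cuts so far [(2, 6)]; region rows[2,4) x cols[4,8) = 2x4
Op 7 cut(0, 0): punch at orig (2,4); cuts so far [(2, 4), (2, 6)]; region rows[2,4) x cols[4,8) = 2x4
Unfold 1 (reflect across h@2): 4 holes -> [(1, 4), (1, 6), (2, 4), (2, 6)]
Unfold 2 (reflect across v@4): 8 holes -> [(1, 1), (1, 3), (1, 4), (1, 6), (2, 1), (2, 3), (2, 4), (2, 6)]
Unfold 3 (reflect across v@8): 16 holes -> [(1, 1), (1, 3), (1, 4), (1, 6), (1, 9), (1, 11), (1, 12), (1, 14), (2, 1), (2, 3), (2, 4), (2, 6), (2, 9), (2, 11), (2, 12), (2, 14)]
Unfold 4 (reflect across v@16): 32 holes -> [(1, 1), (1, 3), (1, 4), (1, 6), (1, 9), (1, 11), (1, 12), (1, 14), (1, 17), (1, 19), (1, 20), (1, 22), (1, 25), (1, 27), (1, 28), (1, 30), (2, 1), (2, 3), (2, 4), (2, 6), (2, 9), (2, 11), (2, 12), (2, 14), (2, 17), (2, 19), (2, 20), (2, 22), (2, 25), (2, 27), (2, 28), (2, 30)]
Unfold 5 (reflect across h@4): 64 holes -> [(1, 1), (1, 3), (1, 4), (1, 6), (1, 9), (1, 11), (1, 12), (1, 14), (1, 17), (1, 19), (1, 20), (1, 22), (1, 25), (1, 27), (1, 28), (1, 30), (2, 1), (2, 3), (2, 4), (2, 6), (2, 9), (2, 11), (2, 12), (2, 14), (2, 17), (2, 19), (2, 20), (2, 22), (2, 25), (2, 27), (2, 28), (2, 30), (5, 1), (5, 3), (5, 4), (5, 6), (5, 9), (5, 11), (5, 12), (5, 14), (5, 17), (5, 19), (5, 20), (5, 22), (5, 25), (5, 27), (5, 28), (5, 30), (6, 1), (6, 3), (6, 4), (6, 6), (6, 9), (6, 11), (6, 12), (6, 14), (6, 17), (6, 19), (6, 20), (6, 22), (6, 25), (6, 27), (6, 28), (6, 30)]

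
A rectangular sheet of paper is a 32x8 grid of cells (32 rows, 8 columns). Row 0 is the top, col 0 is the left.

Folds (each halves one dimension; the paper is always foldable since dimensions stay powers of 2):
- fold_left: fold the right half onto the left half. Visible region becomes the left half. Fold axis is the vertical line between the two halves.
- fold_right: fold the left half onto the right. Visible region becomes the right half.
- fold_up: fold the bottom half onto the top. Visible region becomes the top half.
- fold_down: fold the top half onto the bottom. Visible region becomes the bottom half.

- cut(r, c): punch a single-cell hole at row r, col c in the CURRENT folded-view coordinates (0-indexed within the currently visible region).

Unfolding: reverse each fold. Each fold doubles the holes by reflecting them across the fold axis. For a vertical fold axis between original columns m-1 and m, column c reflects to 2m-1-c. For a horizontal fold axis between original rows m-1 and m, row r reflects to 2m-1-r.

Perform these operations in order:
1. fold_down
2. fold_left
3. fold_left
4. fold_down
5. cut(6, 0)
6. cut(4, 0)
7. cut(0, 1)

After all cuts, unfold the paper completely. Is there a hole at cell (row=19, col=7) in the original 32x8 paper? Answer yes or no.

Answer: yes

Derivation:
Op 1 fold_down: fold axis h@16; visible region now rows[16,32) x cols[0,8) = 16x8
Op 2 fold_left: fold axis v@4; visible region now rows[16,32) x cols[0,4) = 16x4
Op 3 fold_left: fold axis v@2; visible region now rows[16,32) x cols[0,2) = 16x2
Op 4 fold_down: fold axis h@24; visible region now rows[24,32) x cols[0,2) = 8x2
Op 5 cut(6, 0): punch at orig (30,0); cuts so far [(30, 0)]; region rows[24,32) x cols[0,2) = 8x2
Op 6 cut(4, 0): punch at orig (28,0); cuts so far [(28, 0), (30, 0)]; region rows[24,32) x cols[0,2) = 8x2
Op 7 cut(0, 1): punch at orig (24,1); cuts so far [(24, 1), (28, 0), (30, 0)]; region rows[24,32) x cols[0,2) = 8x2
Unfold 1 (reflect across h@24): 6 holes -> [(17, 0), (19, 0), (23, 1), (24, 1), (28, 0), (30, 0)]
Unfold 2 (reflect across v@2): 12 holes -> [(17, 0), (17, 3), (19, 0), (19, 3), (23, 1), (23, 2), (24, 1), (24, 2), (28, 0), (28, 3), (30, 0), (30, 3)]
Unfold 3 (reflect across v@4): 24 holes -> [(17, 0), (17, 3), (17, 4), (17, 7), (19, 0), (19, 3), (19, 4), (19, 7), (23, 1), (23, 2), (23, 5), (23, 6), (24, 1), (24, 2), (24, 5), (24, 6), (28, 0), (28, 3), (28, 4), (28, 7), (30, 0), (30, 3), (30, 4), (30, 7)]
Unfold 4 (reflect across h@16): 48 holes -> [(1, 0), (1, 3), (1, 4), (1, 7), (3, 0), (3, 3), (3, 4), (3, 7), (7, 1), (7, 2), (7, 5), (7, 6), (8, 1), (8, 2), (8, 5), (8, 6), (12, 0), (12, 3), (12, 4), (12, 7), (14, 0), (14, 3), (14, 4), (14, 7), (17, 0), (17, 3), (17, 4), (17, 7), (19, 0), (19, 3), (19, 4), (19, 7), (23, 1), (23, 2), (23, 5), (23, 6), (24, 1), (24, 2), (24, 5), (24, 6), (28, 0), (28, 3), (28, 4), (28, 7), (30, 0), (30, 3), (30, 4), (30, 7)]
Holes: [(1, 0), (1, 3), (1, 4), (1, 7), (3, 0), (3, 3), (3, 4), (3, 7), (7, 1), (7, 2), (7, 5), (7, 6), (8, 1), (8, 2), (8, 5), (8, 6), (12, 0), (12, 3), (12, 4), (12, 7), (14, 0), (14, 3), (14, 4), (14, 7), (17, 0), (17, 3), (17, 4), (17, 7), (19, 0), (19, 3), (19, 4), (19, 7), (23, 1), (23, 2), (23, 5), (23, 6), (24, 1), (24, 2), (24, 5), (24, 6), (28, 0), (28, 3), (28, 4), (28, 7), (30, 0), (30, 3), (30, 4), (30, 7)]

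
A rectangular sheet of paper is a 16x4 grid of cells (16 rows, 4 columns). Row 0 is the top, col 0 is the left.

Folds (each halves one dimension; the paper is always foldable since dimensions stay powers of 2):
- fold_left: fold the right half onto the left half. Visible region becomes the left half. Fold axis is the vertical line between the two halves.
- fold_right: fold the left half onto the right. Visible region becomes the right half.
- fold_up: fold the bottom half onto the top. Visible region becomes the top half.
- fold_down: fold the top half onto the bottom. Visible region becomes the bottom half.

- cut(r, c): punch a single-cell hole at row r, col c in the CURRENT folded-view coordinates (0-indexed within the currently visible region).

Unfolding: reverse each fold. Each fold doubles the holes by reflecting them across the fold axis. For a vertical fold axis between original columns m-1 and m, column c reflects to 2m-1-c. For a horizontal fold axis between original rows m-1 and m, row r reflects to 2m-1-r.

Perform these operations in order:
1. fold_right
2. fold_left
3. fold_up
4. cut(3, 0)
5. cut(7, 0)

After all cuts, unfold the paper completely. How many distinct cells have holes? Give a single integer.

Op 1 fold_right: fold axis v@2; visible region now rows[0,16) x cols[2,4) = 16x2
Op 2 fold_left: fold axis v@3; visible region now rows[0,16) x cols[2,3) = 16x1
Op 3 fold_up: fold axis h@8; visible region now rows[0,8) x cols[2,3) = 8x1
Op 4 cut(3, 0): punch at orig (3,2); cuts so far [(3, 2)]; region rows[0,8) x cols[2,3) = 8x1
Op 5 cut(7, 0): punch at orig (7,2); cuts so far [(3, 2), (7, 2)]; region rows[0,8) x cols[2,3) = 8x1
Unfold 1 (reflect across h@8): 4 holes -> [(3, 2), (7, 2), (8, 2), (12, 2)]
Unfold 2 (reflect across v@3): 8 holes -> [(3, 2), (3, 3), (7, 2), (7, 3), (8, 2), (8, 3), (12, 2), (12, 3)]
Unfold 3 (reflect across v@2): 16 holes -> [(3, 0), (3, 1), (3, 2), (3, 3), (7, 0), (7, 1), (7, 2), (7, 3), (8, 0), (8, 1), (8, 2), (8, 3), (12, 0), (12, 1), (12, 2), (12, 3)]

Answer: 16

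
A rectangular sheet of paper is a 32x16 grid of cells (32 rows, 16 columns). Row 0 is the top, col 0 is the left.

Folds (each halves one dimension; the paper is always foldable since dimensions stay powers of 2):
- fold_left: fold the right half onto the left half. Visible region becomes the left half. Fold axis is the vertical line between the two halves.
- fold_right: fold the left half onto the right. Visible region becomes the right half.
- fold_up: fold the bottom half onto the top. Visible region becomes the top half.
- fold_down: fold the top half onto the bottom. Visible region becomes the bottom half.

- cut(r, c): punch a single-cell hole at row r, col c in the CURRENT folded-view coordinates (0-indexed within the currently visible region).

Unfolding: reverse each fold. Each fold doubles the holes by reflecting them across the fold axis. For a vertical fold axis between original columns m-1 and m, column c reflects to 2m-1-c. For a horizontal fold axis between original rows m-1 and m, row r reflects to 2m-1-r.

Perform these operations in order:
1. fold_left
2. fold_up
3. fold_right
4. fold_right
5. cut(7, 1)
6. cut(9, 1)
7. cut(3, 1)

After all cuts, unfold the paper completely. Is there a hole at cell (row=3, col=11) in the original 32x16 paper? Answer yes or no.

Op 1 fold_left: fold axis v@8; visible region now rows[0,32) x cols[0,8) = 32x8
Op 2 fold_up: fold axis h@16; visible region now rows[0,16) x cols[0,8) = 16x8
Op 3 fold_right: fold axis v@4; visible region now rows[0,16) x cols[4,8) = 16x4
Op 4 fold_right: fold axis v@6; visible region now rows[0,16) x cols[6,8) = 16x2
Op 5 cut(7, 1): punch at orig (7,7); cuts so far [(7, 7)]; region rows[0,16) x cols[6,8) = 16x2
Op 6 cut(9, 1): punch at orig (9,7); cuts so far [(7, 7), (9, 7)]; region rows[0,16) x cols[6,8) = 16x2
Op 7 cut(3, 1): punch at orig (3,7); cuts so far [(3, 7), (7, 7), (9, 7)]; region rows[0,16) x cols[6,8) = 16x2
Unfold 1 (reflect across v@6): 6 holes -> [(3, 4), (3, 7), (7, 4), (7, 7), (9, 4), (9, 7)]
Unfold 2 (reflect across v@4): 12 holes -> [(3, 0), (3, 3), (3, 4), (3, 7), (7, 0), (7, 3), (7, 4), (7, 7), (9, 0), (9, 3), (9, 4), (9, 7)]
Unfold 3 (reflect across h@16): 24 holes -> [(3, 0), (3, 3), (3, 4), (3, 7), (7, 0), (7, 3), (7, 4), (7, 7), (9, 0), (9, 3), (9, 4), (9, 7), (22, 0), (22, 3), (22, 4), (22, 7), (24, 0), (24, 3), (24, 4), (24, 7), (28, 0), (28, 3), (28, 4), (28, 7)]
Unfold 4 (reflect across v@8): 48 holes -> [(3, 0), (3, 3), (3, 4), (3, 7), (3, 8), (3, 11), (3, 12), (3, 15), (7, 0), (7, 3), (7, 4), (7, 7), (7, 8), (7, 11), (7, 12), (7, 15), (9, 0), (9, 3), (9, 4), (9, 7), (9, 8), (9, 11), (9, 12), (9, 15), (22, 0), (22, 3), (22, 4), (22, 7), (22, 8), (22, 11), (22, 12), (22, 15), (24, 0), (24, 3), (24, 4), (24, 7), (24, 8), (24, 11), (24, 12), (24, 15), (28, 0), (28, 3), (28, 4), (28, 7), (28, 8), (28, 11), (28, 12), (28, 15)]
Holes: [(3, 0), (3, 3), (3, 4), (3, 7), (3, 8), (3, 11), (3, 12), (3, 15), (7, 0), (7, 3), (7, 4), (7, 7), (7, 8), (7, 11), (7, 12), (7, 15), (9, 0), (9, 3), (9, 4), (9, 7), (9, 8), (9, 11), (9, 12), (9, 15), (22, 0), (22, 3), (22, 4), (22, 7), (22, 8), (22, 11), (22, 12), (22, 15), (24, 0), (24, 3), (24, 4), (24, 7), (24, 8), (24, 11), (24, 12), (24, 15), (28, 0), (28, 3), (28, 4), (28, 7), (28, 8), (28, 11), (28, 12), (28, 15)]

Answer: yes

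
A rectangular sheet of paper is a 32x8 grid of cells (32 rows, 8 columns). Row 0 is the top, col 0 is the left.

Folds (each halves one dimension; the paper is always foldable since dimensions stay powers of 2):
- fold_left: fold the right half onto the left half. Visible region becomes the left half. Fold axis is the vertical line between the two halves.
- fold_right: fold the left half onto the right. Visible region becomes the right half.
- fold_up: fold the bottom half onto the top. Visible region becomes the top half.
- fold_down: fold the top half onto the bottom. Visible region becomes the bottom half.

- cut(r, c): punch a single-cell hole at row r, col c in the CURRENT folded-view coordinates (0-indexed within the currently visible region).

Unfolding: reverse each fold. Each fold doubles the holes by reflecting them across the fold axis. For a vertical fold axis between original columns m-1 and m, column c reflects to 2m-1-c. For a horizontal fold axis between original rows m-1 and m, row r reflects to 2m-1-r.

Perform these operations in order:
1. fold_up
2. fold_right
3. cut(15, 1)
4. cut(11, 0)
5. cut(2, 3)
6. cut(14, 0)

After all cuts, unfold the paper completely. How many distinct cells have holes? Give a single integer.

Answer: 16

Derivation:
Op 1 fold_up: fold axis h@16; visible region now rows[0,16) x cols[0,8) = 16x8
Op 2 fold_right: fold axis v@4; visible region now rows[0,16) x cols[4,8) = 16x4
Op 3 cut(15, 1): punch at orig (15,5); cuts so far [(15, 5)]; region rows[0,16) x cols[4,8) = 16x4
Op 4 cut(11, 0): punch at orig (11,4); cuts so far [(11, 4), (15, 5)]; region rows[0,16) x cols[4,8) = 16x4
Op 5 cut(2, 3): punch at orig (2,7); cuts so far [(2, 7), (11, 4), (15, 5)]; region rows[0,16) x cols[4,8) = 16x4
Op 6 cut(14, 0): punch at orig (14,4); cuts so far [(2, 7), (11, 4), (14, 4), (15, 5)]; region rows[0,16) x cols[4,8) = 16x4
Unfold 1 (reflect across v@4): 8 holes -> [(2, 0), (2, 7), (11, 3), (11, 4), (14, 3), (14, 4), (15, 2), (15, 5)]
Unfold 2 (reflect across h@16): 16 holes -> [(2, 0), (2, 7), (11, 3), (11, 4), (14, 3), (14, 4), (15, 2), (15, 5), (16, 2), (16, 5), (17, 3), (17, 4), (20, 3), (20, 4), (29, 0), (29, 7)]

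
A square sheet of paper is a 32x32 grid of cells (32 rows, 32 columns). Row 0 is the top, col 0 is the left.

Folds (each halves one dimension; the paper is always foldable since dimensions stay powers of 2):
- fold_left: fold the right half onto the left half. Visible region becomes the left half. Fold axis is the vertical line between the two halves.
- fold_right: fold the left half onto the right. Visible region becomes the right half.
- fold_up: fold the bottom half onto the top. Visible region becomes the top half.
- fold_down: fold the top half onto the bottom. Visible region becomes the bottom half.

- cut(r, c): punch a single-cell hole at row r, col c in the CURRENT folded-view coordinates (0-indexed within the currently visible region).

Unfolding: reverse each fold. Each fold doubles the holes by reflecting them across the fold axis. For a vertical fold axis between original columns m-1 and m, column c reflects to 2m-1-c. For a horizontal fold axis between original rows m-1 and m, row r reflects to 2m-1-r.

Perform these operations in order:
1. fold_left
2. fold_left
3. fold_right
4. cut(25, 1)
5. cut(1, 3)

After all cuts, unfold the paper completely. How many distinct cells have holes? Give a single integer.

Answer: 16

Derivation:
Op 1 fold_left: fold axis v@16; visible region now rows[0,32) x cols[0,16) = 32x16
Op 2 fold_left: fold axis v@8; visible region now rows[0,32) x cols[0,8) = 32x8
Op 3 fold_right: fold axis v@4; visible region now rows[0,32) x cols[4,8) = 32x4
Op 4 cut(25, 1): punch at orig (25,5); cuts so far [(25, 5)]; region rows[0,32) x cols[4,8) = 32x4
Op 5 cut(1, 3): punch at orig (1,7); cuts so far [(1, 7), (25, 5)]; region rows[0,32) x cols[4,8) = 32x4
Unfold 1 (reflect across v@4): 4 holes -> [(1, 0), (1, 7), (25, 2), (25, 5)]
Unfold 2 (reflect across v@8): 8 holes -> [(1, 0), (1, 7), (1, 8), (1, 15), (25, 2), (25, 5), (25, 10), (25, 13)]
Unfold 3 (reflect across v@16): 16 holes -> [(1, 0), (1, 7), (1, 8), (1, 15), (1, 16), (1, 23), (1, 24), (1, 31), (25, 2), (25, 5), (25, 10), (25, 13), (25, 18), (25, 21), (25, 26), (25, 29)]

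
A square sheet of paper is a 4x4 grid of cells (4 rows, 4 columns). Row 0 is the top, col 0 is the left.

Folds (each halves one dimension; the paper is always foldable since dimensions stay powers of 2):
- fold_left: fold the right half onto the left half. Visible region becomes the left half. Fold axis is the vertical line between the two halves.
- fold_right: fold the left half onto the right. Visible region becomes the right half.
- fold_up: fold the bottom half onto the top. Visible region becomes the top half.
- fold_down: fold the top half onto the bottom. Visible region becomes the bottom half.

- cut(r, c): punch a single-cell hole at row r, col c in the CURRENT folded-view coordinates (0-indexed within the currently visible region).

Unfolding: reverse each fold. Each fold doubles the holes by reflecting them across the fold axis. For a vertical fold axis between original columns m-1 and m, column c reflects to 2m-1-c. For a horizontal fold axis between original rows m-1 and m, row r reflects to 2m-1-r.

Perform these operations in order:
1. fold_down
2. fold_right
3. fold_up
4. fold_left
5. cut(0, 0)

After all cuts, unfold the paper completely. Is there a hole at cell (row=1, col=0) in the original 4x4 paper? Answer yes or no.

Op 1 fold_down: fold axis h@2; visible region now rows[2,4) x cols[0,4) = 2x4
Op 2 fold_right: fold axis v@2; visible region now rows[2,4) x cols[2,4) = 2x2
Op 3 fold_up: fold axis h@3; visible region now rows[2,3) x cols[2,4) = 1x2
Op 4 fold_left: fold axis v@3; visible region now rows[2,3) x cols[2,3) = 1x1
Op 5 cut(0, 0): punch at orig (2,2); cuts so far [(2, 2)]; region rows[2,3) x cols[2,3) = 1x1
Unfold 1 (reflect across v@3): 2 holes -> [(2, 2), (2, 3)]
Unfold 2 (reflect across h@3): 4 holes -> [(2, 2), (2, 3), (3, 2), (3, 3)]
Unfold 3 (reflect across v@2): 8 holes -> [(2, 0), (2, 1), (2, 2), (2, 3), (3, 0), (3, 1), (3, 2), (3, 3)]
Unfold 4 (reflect across h@2): 16 holes -> [(0, 0), (0, 1), (0, 2), (0, 3), (1, 0), (1, 1), (1, 2), (1, 3), (2, 0), (2, 1), (2, 2), (2, 3), (3, 0), (3, 1), (3, 2), (3, 3)]
Holes: [(0, 0), (0, 1), (0, 2), (0, 3), (1, 0), (1, 1), (1, 2), (1, 3), (2, 0), (2, 1), (2, 2), (2, 3), (3, 0), (3, 1), (3, 2), (3, 3)]

Answer: yes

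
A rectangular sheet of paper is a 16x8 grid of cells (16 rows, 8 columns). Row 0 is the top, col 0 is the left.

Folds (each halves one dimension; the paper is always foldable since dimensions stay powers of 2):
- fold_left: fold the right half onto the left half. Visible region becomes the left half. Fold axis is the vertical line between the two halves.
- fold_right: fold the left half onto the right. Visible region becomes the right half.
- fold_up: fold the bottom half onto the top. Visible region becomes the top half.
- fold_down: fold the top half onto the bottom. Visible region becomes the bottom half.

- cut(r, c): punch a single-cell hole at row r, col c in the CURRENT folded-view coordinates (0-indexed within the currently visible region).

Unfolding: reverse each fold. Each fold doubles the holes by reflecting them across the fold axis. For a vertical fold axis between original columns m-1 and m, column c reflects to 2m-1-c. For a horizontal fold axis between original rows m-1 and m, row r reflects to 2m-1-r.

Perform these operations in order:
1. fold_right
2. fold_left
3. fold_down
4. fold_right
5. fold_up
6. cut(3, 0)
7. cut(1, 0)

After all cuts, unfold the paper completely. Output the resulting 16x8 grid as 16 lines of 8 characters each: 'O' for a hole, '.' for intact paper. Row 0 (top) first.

Op 1 fold_right: fold axis v@4; visible region now rows[0,16) x cols[4,8) = 16x4
Op 2 fold_left: fold axis v@6; visible region now rows[0,16) x cols[4,6) = 16x2
Op 3 fold_down: fold axis h@8; visible region now rows[8,16) x cols[4,6) = 8x2
Op 4 fold_right: fold axis v@5; visible region now rows[8,16) x cols[5,6) = 8x1
Op 5 fold_up: fold axis h@12; visible region now rows[8,12) x cols[5,6) = 4x1
Op 6 cut(3, 0): punch at orig (11,5); cuts so far [(11, 5)]; region rows[8,12) x cols[5,6) = 4x1
Op 7 cut(1, 0): punch at orig (9,5); cuts so far [(9, 5), (11, 5)]; region rows[8,12) x cols[5,6) = 4x1
Unfold 1 (reflect across h@12): 4 holes -> [(9, 5), (11, 5), (12, 5), (14, 5)]
Unfold 2 (reflect across v@5): 8 holes -> [(9, 4), (9, 5), (11, 4), (11, 5), (12, 4), (12, 5), (14, 4), (14, 5)]
Unfold 3 (reflect across h@8): 16 holes -> [(1, 4), (1, 5), (3, 4), (3, 5), (4, 4), (4, 5), (6, 4), (6, 5), (9, 4), (9, 5), (11, 4), (11, 5), (12, 4), (12, 5), (14, 4), (14, 5)]
Unfold 4 (reflect across v@6): 32 holes -> [(1, 4), (1, 5), (1, 6), (1, 7), (3, 4), (3, 5), (3, 6), (3, 7), (4, 4), (4, 5), (4, 6), (4, 7), (6, 4), (6, 5), (6, 6), (6, 7), (9, 4), (9, 5), (9, 6), (9, 7), (11, 4), (11, 5), (11, 6), (11, 7), (12, 4), (12, 5), (12, 6), (12, 7), (14, 4), (14, 5), (14, 6), (14, 7)]
Unfold 5 (reflect across v@4): 64 holes -> [(1, 0), (1, 1), (1, 2), (1, 3), (1, 4), (1, 5), (1, 6), (1, 7), (3, 0), (3, 1), (3, 2), (3, 3), (3, 4), (3, 5), (3, 6), (3, 7), (4, 0), (4, 1), (4, 2), (4, 3), (4, 4), (4, 5), (4, 6), (4, 7), (6, 0), (6, 1), (6, 2), (6, 3), (6, 4), (6, 5), (6, 6), (6, 7), (9, 0), (9, 1), (9, 2), (9, 3), (9, 4), (9, 5), (9, 6), (9, 7), (11, 0), (11, 1), (11, 2), (11, 3), (11, 4), (11, 5), (11, 6), (11, 7), (12, 0), (12, 1), (12, 2), (12, 3), (12, 4), (12, 5), (12, 6), (12, 7), (14, 0), (14, 1), (14, 2), (14, 3), (14, 4), (14, 5), (14, 6), (14, 7)]

Answer: ........
OOOOOOOO
........
OOOOOOOO
OOOOOOOO
........
OOOOOOOO
........
........
OOOOOOOO
........
OOOOOOOO
OOOOOOOO
........
OOOOOOOO
........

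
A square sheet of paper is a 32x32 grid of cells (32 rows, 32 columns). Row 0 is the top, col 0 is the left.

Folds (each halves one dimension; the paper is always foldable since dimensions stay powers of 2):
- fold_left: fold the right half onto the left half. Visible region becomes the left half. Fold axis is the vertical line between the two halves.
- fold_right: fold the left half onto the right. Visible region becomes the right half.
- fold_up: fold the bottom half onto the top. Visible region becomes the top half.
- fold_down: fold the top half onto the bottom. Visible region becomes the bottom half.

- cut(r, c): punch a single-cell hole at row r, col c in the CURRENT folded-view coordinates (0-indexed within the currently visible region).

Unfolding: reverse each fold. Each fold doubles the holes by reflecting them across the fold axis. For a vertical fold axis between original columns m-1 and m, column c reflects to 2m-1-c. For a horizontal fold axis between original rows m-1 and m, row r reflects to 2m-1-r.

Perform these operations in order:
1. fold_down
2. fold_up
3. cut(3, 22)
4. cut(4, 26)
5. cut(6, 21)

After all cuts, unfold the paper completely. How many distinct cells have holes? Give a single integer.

Answer: 12

Derivation:
Op 1 fold_down: fold axis h@16; visible region now rows[16,32) x cols[0,32) = 16x32
Op 2 fold_up: fold axis h@24; visible region now rows[16,24) x cols[0,32) = 8x32
Op 3 cut(3, 22): punch at orig (19,22); cuts so far [(19, 22)]; region rows[16,24) x cols[0,32) = 8x32
Op 4 cut(4, 26): punch at orig (20,26); cuts so far [(19, 22), (20, 26)]; region rows[16,24) x cols[0,32) = 8x32
Op 5 cut(6, 21): punch at orig (22,21); cuts so far [(19, 22), (20, 26), (22, 21)]; region rows[16,24) x cols[0,32) = 8x32
Unfold 1 (reflect across h@24): 6 holes -> [(19, 22), (20, 26), (22, 21), (25, 21), (27, 26), (28, 22)]
Unfold 2 (reflect across h@16): 12 holes -> [(3, 22), (4, 26), (6, 21), (9, 21), (11, 26), (12, 22), (19, 22), (20, 26), (22, 21), (25, 21), (27, 26), (28, 22)]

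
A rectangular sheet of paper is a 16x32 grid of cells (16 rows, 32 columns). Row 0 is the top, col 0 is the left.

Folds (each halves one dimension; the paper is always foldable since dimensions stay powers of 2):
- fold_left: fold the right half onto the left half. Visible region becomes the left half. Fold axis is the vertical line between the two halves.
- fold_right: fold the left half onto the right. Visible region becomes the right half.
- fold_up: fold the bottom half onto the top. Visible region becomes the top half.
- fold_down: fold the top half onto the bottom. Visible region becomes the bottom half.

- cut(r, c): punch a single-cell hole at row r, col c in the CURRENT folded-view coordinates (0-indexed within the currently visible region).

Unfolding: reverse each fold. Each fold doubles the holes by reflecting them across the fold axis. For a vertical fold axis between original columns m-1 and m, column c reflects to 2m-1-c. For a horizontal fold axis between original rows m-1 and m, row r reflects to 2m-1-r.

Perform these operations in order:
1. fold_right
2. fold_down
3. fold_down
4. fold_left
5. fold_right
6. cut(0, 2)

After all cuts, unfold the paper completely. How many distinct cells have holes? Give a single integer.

Answer: 32

Derivation:
Op 1 fold_right: fold axis v@16; visible region now rows[0,16) x cols[16,32) = 16x16
Op 2 fold_down: fold axis h@8; visible region now rows[8,16) x cols[16,32) = 8x16
Op 3 fold_down: fold axis h@12; visible region now rows[12,16) x cols[16,32) = 4x16
Op 4 fold_left: fold axis v@24; visible region now rows[12,16) x cols[16,24) = 4x8
Op 5 fold_right: fold axis v@20; visible region now rows[12,16) x cols[20,24) = 4x4
Op 6 cut(0, 2): punch at orig (12,22); cuts so far [(12, 22)]; region rows[12,16) x cols[20,24) = 4x4
Unfold 1 (reflect across v@20): 2 holes -> [(12, 17), (12, 22)]
Unfold 2 (reflect across v@24): 4 holes -> [(12, 17), (12, 22), (12, 25), (12, 30)]
Unfold 3 (reflect across h@12): 8 holes -> [(11, 17), (11, 22), (11, 25), (11, 30), (12, 17), (12, 22), (12, 25), (12, 30)]
Unfold 4 (reflect across h@8): 16 holes -> [(3, 17), (3, 22), (3, 25), (3, 30), (4, 17), (4, 22), (4, 25), (4, 30), (11, 17), (11, 22), (11, 25), (11, 30), (12, 17), (12, 22), (12, 25), (12, 30)]
Unfold 5 (reflect across v@16): 32 holes -> [(3, 1), (3, 6), (3, 9), (3, 14), (3, 17), (3, 22), (3, 25), (3, 30), (4, 1), (4, 6), (4, 9), (4, 14), (4, 17), (4, 22), (4, 25), (4, 30), (11, 1), (11, 6), (11, 9), (11, 14), (11, 17), (11, 22), (11, 25), (11, 30), (12, 1), (12, 6), (12, 9), (12, 14), (12, 17), (12, 22), (12, 25), (12, 30)]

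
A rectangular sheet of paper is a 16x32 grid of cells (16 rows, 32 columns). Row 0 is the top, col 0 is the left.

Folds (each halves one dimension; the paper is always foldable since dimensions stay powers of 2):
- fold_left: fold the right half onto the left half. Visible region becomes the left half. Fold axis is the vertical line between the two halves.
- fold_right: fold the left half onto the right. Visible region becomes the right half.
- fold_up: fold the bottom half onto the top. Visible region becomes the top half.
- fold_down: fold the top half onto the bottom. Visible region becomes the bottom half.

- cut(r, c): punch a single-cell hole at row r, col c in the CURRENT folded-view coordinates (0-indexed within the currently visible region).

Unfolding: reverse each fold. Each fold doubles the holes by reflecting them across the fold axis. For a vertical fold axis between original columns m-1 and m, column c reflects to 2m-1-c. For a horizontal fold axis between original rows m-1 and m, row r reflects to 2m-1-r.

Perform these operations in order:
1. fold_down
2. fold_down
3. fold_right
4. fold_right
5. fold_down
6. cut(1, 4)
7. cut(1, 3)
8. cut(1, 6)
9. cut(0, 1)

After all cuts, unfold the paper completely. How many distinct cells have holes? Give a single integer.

Op 1 fold_down: fold axis h@8; visible region now rows[8,16) x cols[0,32) = 8x32
Op 2 fold_down: fold axis h@12; visible region now rows[12,16) x cols[0,32) = 4x32
Op 3 fold_right: fold axis v@16; visible region now rows[12,16) x cols[16,32) = 4x16
Op 4 fold_right: fold axis v@24; visible region now rows[12,16) x cols[24,32) = 4x8
Op 5 fold_down: fold axis h@14; visible region now rows[14,16) x cols[24,32) = 2x8
Op 6 cut(1, 4): punch at orig (15,28); cuts so far [(15, 28)]; region rows[14,16) x cols[24,32) = 2x8
Op 7 cut(1, 3): punch at orig (15,27); cuts so far [(15, 27), (15, 28)]; region rows[14,16) x cols[24,32) = 2x8
Op 8 cut(1, 6): punch at orig (15,30); cuts so far [(15, 27), (15, 28), (15, 30)]; region rows[14,16) x cols[24,32) = 2x8
Op 9 cut(0, 1): punch at orig (14,25); cuts so far [(14, 25), (15, 27), (15, 28), (15, 30)]; region rows[14,16) x cols[24,32) = 2x8
Unfold 1 (reflect across h@14): 8 holes -> [(12, 27), (12, 28), (12, 30), (13, 25), (14, 25), (15, 27), (15, 28), (15, 30)]
Unfold 2 (reflect across v@24): 16 holes -> [(12, 17), (12, 19), (12, 20), (12, 27), (12, 28), (12, 30), (13, 22), (13, 25), (14, 22), (14, 25), (15, 17), (15, 19), (15, 20), (15, 27), (15, 28), (15, 30)]
Unfold 3 (reflect across v@16): 32 holes -> [(12, 1), (12, 3), (12, 4), (12, 11), (12, 12), (12, 14), (12, 17), (12, 19), (12, 20), (12, 27), (12, 28), (12, 30), (13, 6), (13, 9), (13, 22), (13, 25), (14, 6), (14, 9), (14, 22), (14, 25), (15, 1), (15, 3), (15, 4), (15, 11), (15, 12), (15, 14), (15, 17), (15, 19), (15, 20), (15, 27), (15, 28), (15, 30)]
Unfold 4 (reflect across h@12): 64 holes -> [(8, 1), (8, 3), (8, 4), (8, 11), (8, 12), (8, 14), (8, 17), (8, 19), (8, 20), (8, 27), (8, 28), (8, 30), (9, 6), (9, 9), (9, 22), (9, 25), (10, 6), (10, 9), (10, 22), (10, 25), (11, 1), (11, 3), (11, 4), (11, 11), (11, 12), (11, 14), (11, 17), (11, 19), (11, 20), (11, 27), (11, 28), (11, 30), (12, 1), (12, 3), (12, 4), (12, 11), (12, 12), (12, 14), (12, 17), (12, 19), (12, 20), (12, 27), (12, 28), (12, 30), (13, 6), (13, 9), (13, 22), (13, 25), (14, 6), (14, 9), (14, 22), (14, 25), (15, 1), (15, 3), (15, 4), (15, 11), (15, 12), (15, 14), (15, 17), (15, 19), (15, 20), (15, 27), (15, 28), (15, 30)]
Unfold 5 (reflect across h@8): 128 holes -> [(0, 1), (0, 3), (0, 4), (0, 11), (0, 12), (0, 14), (0, 17), (0, 19), (0, 20), (0, 27), (0, 28), (0, 30), (1, 6), (1, 9), (1, 22), (1, 25), (2, 6), (2, 9), (2, 22), (2, 25), (3, 1), (3, 3), (3, 4), (3, 11), (3, 12), (3, 14), (3, 17), (3, 19), (3, 20), (3, 27), (3, 28), (3, 30), (4, 1), (4, 3), (4, 4), (4, 11), (4, 12), (4, 14), (4, 17), (4, 19), (4, 20), (4, 27), (4, 28), (4, 30), (5, 6), (5, 9), (5, 22), (5, 25), (6, 6), (6, 9), (6, 22), (6, 25), (7, 1), (7, 3), (7, 4), (7, 11), (7, 12), (7, 14), (7, 17), (7, 19), (7, 20), (7, 27), (7, 28), (7, 30), (8, 1), (8, 3), (8, 4), (8, 11), (8, 12), (8, 14), (8, 17), (8, 19), (8, 20), (8, 27), (8, 28), (8, 30), (9, 6), (9, 9), (9, 22), (9, 25), (10, 6), (10, 9), (10, 22), (10, 25), (11, 1), (11, 3), (11, 4), (11, 11), (11, 12), (11, 14), (11, 17), (11, 19), (11, 20), (11, 27), (11, 28), (11, 30), (12, 1), (12, 3), (12, 4), (12, 11), (12, 12), (12, 14), (12, 17), (12, 19), (12, 20), (12, 27), (12, 28), (12, 30), (13, 6), (13, 9), (13, 22), (13, 25), (14, 6), (14, 9), (14, 22), (14, 25), (15, 1), (15, 3), (15, 4), (15, 11), (15, 12), (15, 14), (15, 17), (15, 19), (15, 20), (15, 27), (15, 28), (15, 30)]

Answer: 128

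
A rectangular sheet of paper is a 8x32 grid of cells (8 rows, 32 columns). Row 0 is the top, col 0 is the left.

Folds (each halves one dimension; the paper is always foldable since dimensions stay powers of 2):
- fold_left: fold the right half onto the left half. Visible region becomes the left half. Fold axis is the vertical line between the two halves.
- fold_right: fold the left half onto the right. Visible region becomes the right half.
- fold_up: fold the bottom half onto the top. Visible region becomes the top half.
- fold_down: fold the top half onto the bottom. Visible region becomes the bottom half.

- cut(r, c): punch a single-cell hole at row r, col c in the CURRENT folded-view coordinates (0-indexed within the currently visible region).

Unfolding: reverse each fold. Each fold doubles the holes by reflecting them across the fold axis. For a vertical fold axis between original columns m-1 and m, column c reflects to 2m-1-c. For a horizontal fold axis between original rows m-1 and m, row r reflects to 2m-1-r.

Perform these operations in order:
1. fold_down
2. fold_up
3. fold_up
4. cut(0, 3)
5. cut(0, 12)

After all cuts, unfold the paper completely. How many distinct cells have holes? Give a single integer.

Answer: 16

Derivation:
Op 1 fold_down: fold axis h@4; visible region now rows[4,8) x cols[0,32) = 4x32
Op 2 fold_up: fold axis h@6; visible region now rows[4,6) x cols[0,32) = 2x32
Op 3 fold_up: fold axis h@5; visible region now rows[4,5) x cols[0,32) = 1x32
Op 4 cut(0, 3): punch at orig (4,3); cuts so far [(4, 3)]; region rows[4,5) x cols[0,32) = 1x32
Op 5 cut(0, 12): punch at orig (4,12); cuts so far [(4, 3), (4, 12)]; region rows[4,5) x cols[0,32) = 1x32
Unfold 1 (reflect across h@5): 4 holes -> [(4, 3), (4, 12), (5, 3), (5, 12)]
Unfold 2 (reflect across h@6): 8 holes -> [(4, 3), (4, 12), (5, 3), (5, 12), (6, 3), (6, 12), (7, 3), (7, 12)]
Unfold 3 (reflect across h@4): 16 holes -> [(0, 3), (0, 12), (1, 3), (1, 12), (2, 3), (2, 12), (3, 3), (3, 12), (4, 3), (4, 12), (5, 3), (5, 12), (6, 3), (6, 12), (7, 3), (7, 12)]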